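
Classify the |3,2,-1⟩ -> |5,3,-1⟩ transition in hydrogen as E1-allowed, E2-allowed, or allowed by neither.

Δl = 3 − 2 = +1; l_i + l_f = 5.
Δm_l = +0.
E1 (Δl = ±1, |Δm_l| ≤ 1): satisfied.
E2 (Δl = 0,±2, l_i+l_f ≥ 2, |Δm_l| ≤ 2): not satisfied.

E1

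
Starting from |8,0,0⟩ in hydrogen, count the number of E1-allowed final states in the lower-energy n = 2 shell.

3

E1 requires Δl = ±1, so l_f ∈ {-1, 1}; with 0 ≤ l_f ≤ n_f−1 = 1, the allowed l_f values are {1}.
For l_f = 1: m_f ∈ {m_i−1, m_i, m_i+1} ∩ [−1, 1] = {-1, 0, 1} → 3 states.
Total: 3.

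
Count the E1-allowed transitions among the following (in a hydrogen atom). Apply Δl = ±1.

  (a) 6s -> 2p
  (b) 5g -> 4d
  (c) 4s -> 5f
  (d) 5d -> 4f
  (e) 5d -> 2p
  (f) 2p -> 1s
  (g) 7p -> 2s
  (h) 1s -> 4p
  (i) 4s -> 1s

6

(a) allowed
(b) forbidden — Δl = -2 (E1 requires Δl = ±1)
(c) forbidden — Δl = +3 (E1 requires Δl = ±1)
(d) allowed
(e) allowed
(f) allowed
(g) allowed
(h) allowed
(i) forbidden — Δl = +0 (E1 requires Δl = ±1)
Total allowed: 6 of 9.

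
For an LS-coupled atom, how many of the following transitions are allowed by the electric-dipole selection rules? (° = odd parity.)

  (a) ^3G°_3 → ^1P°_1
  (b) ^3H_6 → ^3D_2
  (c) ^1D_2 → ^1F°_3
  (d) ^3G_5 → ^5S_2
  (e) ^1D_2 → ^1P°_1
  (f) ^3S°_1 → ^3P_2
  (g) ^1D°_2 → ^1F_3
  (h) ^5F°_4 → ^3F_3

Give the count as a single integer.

4

(a) forbidden (parity, ΔS, ΔL, ΔJ fail)
(b) forbidden (parity, ΔL, ΔJ fail)
(c) allowed
(d) forbidden (parity, ΔS, ΔL, ΔJ fail)
(e) allowed
(f) allowed
(g) allowed
(h) forbidden (ΔS fails)
Total allowed: 4 of 8.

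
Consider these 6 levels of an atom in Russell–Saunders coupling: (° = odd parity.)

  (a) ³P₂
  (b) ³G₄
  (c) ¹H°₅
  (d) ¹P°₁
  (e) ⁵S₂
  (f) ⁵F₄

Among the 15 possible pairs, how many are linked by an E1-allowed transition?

(a)–(b): forbidden (parity, ΔL, ΔJ).
(a)–(c): forbidden (ΔS, ΔL, ΔJ).
(a)–(d): forbidden (ΔS).
(a)–(e): forbidden (parity, ΔS).
(a)–(f): forbidden (parity, ΔS, ΔL, ΔJ).
(b)–(c): forbidden (ΔS).
(b)–(d): forbidden (ΔS, ΔL, ΔJ).
(b)–(e): forbidden (parity, ΔS, ΔL, ΔJ).
(b)–(f): forbidden (parity, ΔS).
(c)–(d): forbidden (parity, ΔL, ΔJ).
(c)–(e): forbidden (ΔS, ΔL, ΔJ).
(c)–(f): forbidden (ΔS, ΔL).
(d)–(e): forbidden (ΔS).
(d)–(f): forbidden (ΔS, ΔL, ΔJ).
(e)–(f): forbidden (parity, ΔL, ΔJ).
Allowed pairs: 0 of 15.

0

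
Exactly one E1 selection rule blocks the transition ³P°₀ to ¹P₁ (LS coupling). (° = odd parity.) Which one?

the ΔS = 0 rule

Initial level: S=1, L=1, J=0, parity odd. Final level: S=0, L=1, J=1, parity even.
Parity must change: odd → even — passes.
ΔS = 0: S: 1 → 0 — fails.
ΔL = 0, ±1 (not L=0↔0): L: 1 → 1, ΔL = +0 — passes.
ΔJ = 0, ±1 (not J=0↔0): J: 0 → 1, ΔJ = +1 — passes.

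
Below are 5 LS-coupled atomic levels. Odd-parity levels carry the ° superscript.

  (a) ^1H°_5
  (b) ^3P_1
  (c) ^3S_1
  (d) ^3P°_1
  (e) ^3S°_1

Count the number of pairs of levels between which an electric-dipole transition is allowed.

(a)–(b): forbidden (ΔS, ΔL, ΔJ).
(a)–(c): forbidden (ΔS, ΔL, ΔJ).
(a)–(d): forbidden (parity, ΔS, ΔL, ΔJ).
(a)–(e): forbidden (parity, ΔS, ΔL, ΔJ).
(b)–(c): forbidden (parity).
(b)–(d): allowed.
(b)–(e): allowed.
(c)–(d): allowed.
(c)–(e): forbidden (ΔL).
(d)–(e): forbidden (parity).
Allowed pairs: 3 of 10.

3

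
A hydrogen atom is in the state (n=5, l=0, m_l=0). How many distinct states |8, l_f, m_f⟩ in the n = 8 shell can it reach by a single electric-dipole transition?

3

E1 requires Δl = ±1, so l_f ∈ {-1, 1}; with 0 ≤ l_f ≤ n_f−1 = 7, the allowed l_f values are {1}.
For l_f = 1: m_f ∈ {m_i−1, m_i, m_i+1} ∩ [−1, 1] = {-1, 0, 1} → 3 states.
Total: 3.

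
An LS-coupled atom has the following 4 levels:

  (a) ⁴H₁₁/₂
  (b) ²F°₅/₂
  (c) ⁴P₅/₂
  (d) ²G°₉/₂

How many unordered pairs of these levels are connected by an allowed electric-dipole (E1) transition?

(a)–(b): forbidden (ΔS, ΔL, ΔJ).
(a)–(c): forbidden (parity, ΔL, ΔJ).
(a)–(d): forbidden (ΔS).
(b)–(c): forbidden (ΔS, ΔL).
(b)–(d): forbidden (parity, ΔJ).
(c)–(d): forbidden (ΔS, ΔL, ΔJ).
Allowed pairs: 0 of 6.

0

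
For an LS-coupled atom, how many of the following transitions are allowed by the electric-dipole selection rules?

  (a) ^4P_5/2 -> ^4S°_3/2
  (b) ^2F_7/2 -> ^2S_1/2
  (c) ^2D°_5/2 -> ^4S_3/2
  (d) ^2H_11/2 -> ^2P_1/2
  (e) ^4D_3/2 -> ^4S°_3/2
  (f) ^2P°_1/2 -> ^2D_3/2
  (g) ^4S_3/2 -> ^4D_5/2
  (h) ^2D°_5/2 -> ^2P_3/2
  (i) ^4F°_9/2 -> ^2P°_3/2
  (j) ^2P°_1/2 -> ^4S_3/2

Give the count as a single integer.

3

(a) allowed
(b) forbidden (parity, ΔL, ΔJ fail)
(c) forbidden (ΔS, ΔL fail)
(d) forbidden (parity, ΔL, ΔJ fail)
(e) forbidden (ΔL fails)
(f) allowed
(g) forbidden (parity, ΔL fail)
(h) allowed
(i) forbidden (parity, ΔS, ΔL, ΔJ fail)
(j) forbidden (ΔS fails)
Total allowed: 3 of 10.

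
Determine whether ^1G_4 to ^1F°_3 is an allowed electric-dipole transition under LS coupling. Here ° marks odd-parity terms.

allowed

Parity must change: even → odd — ✓.
ΔS = 0: S: 0 → 0 — ✓.
ΔL = 0, ±1 (not L=0↔0): L: 4 → 3, ΔL = -1 — ✓.
ΔJ = 0, ±1 (not J=0↔0): J: 4 → 3, ΔJ = -1 — ✓.
All four E1 rules are satisfied.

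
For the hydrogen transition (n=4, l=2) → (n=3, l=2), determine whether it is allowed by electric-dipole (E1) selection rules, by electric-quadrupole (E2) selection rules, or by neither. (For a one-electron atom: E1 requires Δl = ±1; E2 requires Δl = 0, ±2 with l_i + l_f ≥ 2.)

E2

Δl = 2 − 2 = +0; l_i + l_f = 4.
E1 (Δl = ±1): not satisfied.
E2 (Δl = 0,±2, l_i+l_f ≥ 2): satisfied.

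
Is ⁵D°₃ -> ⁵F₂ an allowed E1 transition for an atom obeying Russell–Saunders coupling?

allowed

Parity must change: odd → even — passes.
ΔS = 0: S: 2 → 2 — passes.
ΔL = 0, ±1 (not L=0↔0): L: 2 → 3, ΔL = +1 — passes.
ΔJ = 0, ±1 (not J=0↔0): J: 3 → 2, ΔJ = -1 — passes.
All four E1 rules are satisfied.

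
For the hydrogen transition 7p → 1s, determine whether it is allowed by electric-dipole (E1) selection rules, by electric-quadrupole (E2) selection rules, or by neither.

Δl = 0 − 1 = -1; l_i + l_f = 1.
E1 (Δl = ±1): satisfied.
E2 (Δl = 0,±2, l_i+l_f ≥ 2): not satisfied.

E1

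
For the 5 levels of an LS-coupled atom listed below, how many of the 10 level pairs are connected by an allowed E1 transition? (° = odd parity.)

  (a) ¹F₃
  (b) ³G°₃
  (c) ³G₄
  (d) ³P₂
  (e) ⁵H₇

1

(a)–(b): forbidden (ΔS).
(a)–(c): forbidden (parity, ΔS).
(a)–(d): forbidden (parity, ΔS, ΔL).
(a)–(e): forbidden (parity, ΔS, ΔL, ΔJ).
(b)–(c): allowed.
(b)–(d): forbidden (ΔL).
(b)–(e): forbidden (ΔS, ΔJ).
(c)–(d): forbidden (parity, ΔL, ΔJ).
(c)–(e): forbidden (parity, ΔS, ΔJ).
(d)–(e): forbidden (parity, ΔS, ΔL, ΔJ).
Allowed pairs: 1 of 10.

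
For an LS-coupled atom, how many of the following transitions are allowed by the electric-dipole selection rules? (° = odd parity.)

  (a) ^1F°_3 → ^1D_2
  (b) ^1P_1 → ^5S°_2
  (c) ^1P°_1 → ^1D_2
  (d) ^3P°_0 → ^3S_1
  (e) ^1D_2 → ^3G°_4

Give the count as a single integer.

(a) allowed
(b) forbidden (ΔS fails)
(c) allowed
(d) allowed
(e) forbidden (ΔS, ΔL, ΔJ fail)
Total allowed: 3 of 5.

3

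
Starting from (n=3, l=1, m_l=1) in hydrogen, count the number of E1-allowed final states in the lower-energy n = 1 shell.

1

E1 requires Δl = ±1, so l_f ∈ {0, 2}; with 0 ≤ l_f ≤ n_f−1 = 0, the allowed l_f values are {0}.
For l_f = 0: m_f ∈ {m_i−1, m_i, m_i+1} ∩ [−0, 0] = {0} → 1 state.
Total: 1.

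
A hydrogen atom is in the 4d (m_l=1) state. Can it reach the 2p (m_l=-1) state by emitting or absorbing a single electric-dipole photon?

Initial l = 2, final l = 1, so Δl = -1. E1 requires Δl = ±1: ok.
Δm_l = -1 − (1) = -2. E1 requires Δm_l = 0, ±1: fails.
The transition is electric-dipole forbidden.

forbidden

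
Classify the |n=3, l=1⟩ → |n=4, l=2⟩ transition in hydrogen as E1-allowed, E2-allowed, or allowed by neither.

E1

Δl = 2 − 1 = +1; l_i + l_f = 3.
E1 (Δl = ±1): satisfied.
E2 (Δl = 0,±2, l_i+l_f ≥ 2): not satisfied.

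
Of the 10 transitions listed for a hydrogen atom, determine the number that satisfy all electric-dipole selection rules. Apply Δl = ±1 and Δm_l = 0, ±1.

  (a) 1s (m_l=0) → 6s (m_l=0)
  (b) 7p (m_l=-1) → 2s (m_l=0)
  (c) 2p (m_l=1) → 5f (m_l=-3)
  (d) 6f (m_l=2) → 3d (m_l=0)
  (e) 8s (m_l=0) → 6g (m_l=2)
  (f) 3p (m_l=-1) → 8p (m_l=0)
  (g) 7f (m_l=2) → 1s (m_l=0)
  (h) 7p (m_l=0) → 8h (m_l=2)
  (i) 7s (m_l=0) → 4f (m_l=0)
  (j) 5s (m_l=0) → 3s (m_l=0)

(a) forbidden — Δl = +0 (E1 requires Δl = ±1)
(b) allowed
(c) forbidden — Δl = +2 (E1 requires Δl = ±1); Δm_l = -4 (E1 requires Δm_l = 0, ±1)
(d) forbidden — Δm_l = -2 (E1 requires Δm_l = 0, ±1)
(e) forbidden — Δl = +4 (E1 requires Δl = ±1); Δm_l = +2 (E1 requires Δm_l = 0, ±1)
(f) forbidden — Δl = +0 (E1 requires Δl = ±1)
(g) forbidden — Δl = -3 (E1 requires Δl = ±1); Δm_l = -2 (E1 requires Δm_l = 0, ±1)
(h) forbidden — Δl = +4 (E1 requires Δl = ±1); Δm_l = +2 (E1 requires Δm_l = 0, ±1)
(i) forbidden — Δl = +3 (E1 requires Δl = ±1)
(j) forbidden — Δl = +0 (E1 requires Δl = ±1)
Total allowed: 1 of 10.

1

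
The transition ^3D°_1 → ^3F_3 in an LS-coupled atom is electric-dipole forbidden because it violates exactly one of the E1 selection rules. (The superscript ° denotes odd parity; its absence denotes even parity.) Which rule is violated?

Reading off the term symbols: S 1→1, L 2→3, J 1→3, parity odd→even.
ΔL = 0, ±1 (not L=0↔0): L: 2 → 3, ΔL = +1 — ✓.
ΔS = 0: S: 1 → 1 — ✓.
Parity must change: odd → even — ✓.
ΔJ = 0, ±1 (not J=0↔0): J: 1 → 3, ΔJ = +2 — ✗.

the ΔJ = 0, ±1 rule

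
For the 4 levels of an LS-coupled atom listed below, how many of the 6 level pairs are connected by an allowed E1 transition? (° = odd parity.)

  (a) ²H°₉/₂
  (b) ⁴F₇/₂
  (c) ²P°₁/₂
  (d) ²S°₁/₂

(a)–(b): forbidden (ΔS, ΔL).
(a)–(c): forbidden (parity, ΔL, ΔJ).
(a)–(d): forbidden (parity, ΔL, ΔJ).
(b)–(c): forbidden (ΔS, ΔL, ΔJ).
(b)–(d): forbidden (ΔS, ΔL, ΔJ).
(c)–(d): forbidden (parity).
Allowed pairs: 0 of 6.

0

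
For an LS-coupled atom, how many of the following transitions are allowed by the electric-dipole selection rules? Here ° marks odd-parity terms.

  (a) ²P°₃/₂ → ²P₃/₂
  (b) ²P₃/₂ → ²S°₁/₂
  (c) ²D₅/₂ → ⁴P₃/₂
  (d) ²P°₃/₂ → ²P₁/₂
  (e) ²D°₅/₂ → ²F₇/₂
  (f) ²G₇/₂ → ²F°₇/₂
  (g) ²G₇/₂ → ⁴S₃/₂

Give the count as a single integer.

(a) allowed
(b) allowed
(c) forbidden (parity, ΔS fail)
(d) allowed
(e) allowed
(f) allowed
(g) forbidden (parity, ΔS, ΔL, ΔJ fail)
Total allowed: 5 of 7.

5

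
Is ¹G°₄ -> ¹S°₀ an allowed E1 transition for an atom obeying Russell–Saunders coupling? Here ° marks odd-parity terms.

forbidden

ΔS = 0: S: 0 → 0 — passes.
ΔL = 0, ±1 (not L=0↔0): L: 4 → 0, ΔL = -4 — fails.
Parity must change: odd → odd — fails.
ΔJ = 0, ±1 (not J=0↔0): J: 4 → 0, ΔJ = -4 — fails.
Rule(s) violated: parity, ΔL, ΔJ.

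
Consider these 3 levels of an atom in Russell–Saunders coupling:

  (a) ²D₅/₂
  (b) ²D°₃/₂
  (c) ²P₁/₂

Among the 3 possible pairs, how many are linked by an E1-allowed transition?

2

(a)–(b): allowed.
(a)–(c): forbidden (parity, ΔJ).
(b)–(c): allowed.
Allowed pairs: 2 of 3.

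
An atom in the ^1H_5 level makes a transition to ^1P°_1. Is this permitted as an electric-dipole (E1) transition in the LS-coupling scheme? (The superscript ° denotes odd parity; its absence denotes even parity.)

Initial level: S=0, L=5, J=5, parity even. Final level: S=0, L=1, J=1, parity odd.
Parity must change: even → odd — ✓.
ΔS = 0: S: 0 → 0 — ✓.
ΔL = 0, ±1 (not L=0↔0): L: 5 → 1, ΔL = -4 — ✗.
ΔJ = 0, ±1 (not J=0↔0): J: 5 → 1, ΔJ = -4 — ✗.
Rule(s) violated: ΔL, ΔJ.

forbidden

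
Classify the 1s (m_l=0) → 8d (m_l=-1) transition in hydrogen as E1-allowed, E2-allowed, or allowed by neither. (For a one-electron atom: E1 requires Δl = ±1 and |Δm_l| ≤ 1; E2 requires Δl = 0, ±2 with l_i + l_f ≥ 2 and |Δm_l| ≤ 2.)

E2

Δl = 2 − 0 = +2; l_i + l_f = 2.
Δm_l = -1.
E1 (Δl = ±1, |Δm_l| ≤ 1): not satisfied.
E2 (Δl = 0,±2, l_i+l_f ≥ 2, |Δm_l| ≤ 2): satisfied.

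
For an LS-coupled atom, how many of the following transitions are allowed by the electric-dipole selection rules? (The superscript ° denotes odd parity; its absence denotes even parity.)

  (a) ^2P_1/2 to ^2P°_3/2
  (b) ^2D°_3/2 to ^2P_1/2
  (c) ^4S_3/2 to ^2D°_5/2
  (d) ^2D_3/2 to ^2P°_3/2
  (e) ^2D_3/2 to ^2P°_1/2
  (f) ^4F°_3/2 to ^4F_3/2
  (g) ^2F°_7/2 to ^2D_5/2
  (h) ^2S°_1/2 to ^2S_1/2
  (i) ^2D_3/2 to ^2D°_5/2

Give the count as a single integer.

(a) allowed
(b) allowed
(c) forbidden (ΔS, ΔL fail)
(d) allowed
(e) allowed
(f) allowed
(g) allowed
(h) forbidden (ΔL fails)
(i) allowed
Total allowed: 7 of 9.

7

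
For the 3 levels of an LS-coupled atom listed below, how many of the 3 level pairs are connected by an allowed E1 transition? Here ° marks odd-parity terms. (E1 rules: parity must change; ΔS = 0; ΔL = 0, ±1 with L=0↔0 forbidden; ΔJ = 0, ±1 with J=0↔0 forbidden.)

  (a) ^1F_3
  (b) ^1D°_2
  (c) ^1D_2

(a)–(b): allowed.
(a)–(c): forbidden (parity).
(b)–(c): allowed.
Allowed pairs: 2 of 3.

2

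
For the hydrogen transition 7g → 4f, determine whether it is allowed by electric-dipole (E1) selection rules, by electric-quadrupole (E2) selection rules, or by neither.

E1

Δl = 3 − 4 = -1; l_i + l_f = 7.
E1 (Δl = ±1): satisfied.
E2 (Δl = 0,±2, l_i+l_f ≥ 2): not satisfied.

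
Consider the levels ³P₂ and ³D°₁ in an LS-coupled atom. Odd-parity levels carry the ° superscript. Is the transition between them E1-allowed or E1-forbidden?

allowed

Reading off the term symbols: S 1→1, L 1→2, J 2→1, parity even→odd.
Parity must change: even → odd — ok.
ΔS = 0: S: 1 → 1 — ok.
ΔL = 0, ±1 (not L=0↔0): L: 1 → 2, ΔL = +1 — ok.
ΔJ = 0, ±1 (not J=0↔0): J: 2 → 1, ΔJ = -1 — ok.
All four E1 rules are satisfied.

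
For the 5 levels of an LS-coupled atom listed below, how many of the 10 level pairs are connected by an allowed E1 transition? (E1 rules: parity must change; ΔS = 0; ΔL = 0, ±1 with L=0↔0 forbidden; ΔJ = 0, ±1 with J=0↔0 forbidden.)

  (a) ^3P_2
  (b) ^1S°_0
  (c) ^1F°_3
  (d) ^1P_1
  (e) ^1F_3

(a)–(b): forbidden (ΔS, ΔJ).
(a)–(c): forbidden (ΔS, ΔL).
(a)–(d): forbidden (parity, ΔS).
(a)–(e): forbidden (parity, ΔS, ΔL).
(b)–(c): forbidden (parity, ΔL, ΔJ).
(b)–(d): allowed.
(b)–(e): forbidden (ΔL, ΔJ).
(c)–(d): forbidden (ΔL, ΔJ).
(c)–(e): allowed.
(d)–(e): forbidden (parity, ΔL, ΔJ).
Allowed pairs: 2 of 10.

2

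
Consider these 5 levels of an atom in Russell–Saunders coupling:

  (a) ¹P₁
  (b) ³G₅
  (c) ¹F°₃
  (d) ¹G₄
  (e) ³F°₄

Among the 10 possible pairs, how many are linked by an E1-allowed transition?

(a)–(b): forbidden (parity, ΔS, ΔL, ΔJ).
(a)–(c): forbidden (ΔL, ΔJ).
(a)–(d): forbidden (parity, ΔL, ΔJ).
(a)–(e): forbidden (ΔS, ΔL, ΔJ).
(b)–(c): forbidden (ΔS, ΔJ).
(b)–(d): forbidden (parity, ΔS).
(b)–(e): allowed.
(c)–(d): allowed.
(c)–(e): forbidden (parity, ΔS).
(d)–(e): forbidden (ΔS).
Allowed pairs: 2 of 10.

2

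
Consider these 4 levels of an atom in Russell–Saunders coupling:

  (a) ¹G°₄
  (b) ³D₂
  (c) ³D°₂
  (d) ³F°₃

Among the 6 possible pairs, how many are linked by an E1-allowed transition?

(a)–(b): forbidden (ΔS, ΔL, ΔJ).
(a)–(c): forbidden (parity, ΔS, ΔL, ΔJ).
(a)–(d): forbidden (parity, ΔS).
(b)–(c): allowed.
(b)–(d): allowed.
(c)–(d): forbidden (parity).
Allowed pairs: 2 of 6.

2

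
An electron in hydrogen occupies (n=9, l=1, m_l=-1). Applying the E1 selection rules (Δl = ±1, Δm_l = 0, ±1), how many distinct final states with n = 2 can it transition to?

E1 requires Δl = ±1, so l_f ∈ {0, 2}; with 0 ≤ l_f ≤ n_f−1 = 1, the allowed l_f values are {0}.
For l_f = 0: m_f ∈ {m_i−1, m_i, m_i+1} ∩ [−0, 0] = {0} → 1 state.
Total: 1.

1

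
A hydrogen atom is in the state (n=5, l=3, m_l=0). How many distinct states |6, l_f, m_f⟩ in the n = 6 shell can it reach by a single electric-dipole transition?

E1 requires Δl = ±1, so l_f ∈ {2, 4}; with 0 ≤ l_f ≤ n_f−1 = 5, the allowed l_f values are {2, 4}.
For l_f = 2: m_f ∈ {m_i−1, m_i, m_i+1} ∩ [−2, 2] = {-1, 0, 1} → 3 states.
For l_f = 4: m_f ∈ {m_i−1, m_i, m_i+1} ∩ [−4, 4] = {-1, 0, 1} → 3 states.
Total: 6.

6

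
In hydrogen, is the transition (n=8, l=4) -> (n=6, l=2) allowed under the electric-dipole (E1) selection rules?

forbidden

Initial l = 4, final l = 2, so Δl = -2. E1 requires Δl = ±1: fails.
The transition is electric-dipole forbidden.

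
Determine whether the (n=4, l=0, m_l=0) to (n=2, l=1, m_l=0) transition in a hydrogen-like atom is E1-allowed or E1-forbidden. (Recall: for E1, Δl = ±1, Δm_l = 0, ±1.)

l: 0 → 1 (Δl = +1). Δl = ±1 ok.
m_l: 0 → 0 (Δm_l = +0). |Δm_l| ≤ 1 ok.
All E1 selection rules are satisfied.

allowed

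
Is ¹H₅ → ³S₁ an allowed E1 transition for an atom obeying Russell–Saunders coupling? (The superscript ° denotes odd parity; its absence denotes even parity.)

forbidden

Parity must change: even → even — fails.
ΔS = 0: S: 0 → 1 — fails.
ΔL = 0, ±1 (not L=0↔0): L: 5 → 0, ΔL = -5 — fails.
ΔJ = 0, ±1 (not J=0↔0): J: 5 → 1, ΔJ = -4 — fails.
Rule(s) violated: parity, ΔS, ΔL, ΔJ.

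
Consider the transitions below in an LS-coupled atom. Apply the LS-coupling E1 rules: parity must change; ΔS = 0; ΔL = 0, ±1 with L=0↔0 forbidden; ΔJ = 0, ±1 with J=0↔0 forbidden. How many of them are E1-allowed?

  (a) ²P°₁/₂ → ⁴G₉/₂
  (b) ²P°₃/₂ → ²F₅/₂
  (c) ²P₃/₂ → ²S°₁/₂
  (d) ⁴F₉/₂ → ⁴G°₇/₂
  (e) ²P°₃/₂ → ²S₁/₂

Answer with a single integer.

3

(a) forbidden (ΔS, ΔL, ΔJ fail)
(b) forbidden (ΔL fails)
(c) allowed
(d) allowed
(e) allowed
Total allowed: 3 of 5.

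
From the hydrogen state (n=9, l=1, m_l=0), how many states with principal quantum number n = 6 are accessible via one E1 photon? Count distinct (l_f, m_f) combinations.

4

E1 requires Δl = ±1, so l_f ∈ {0, 2}; with 0 ≤ l_f ≤ n_f−1 = 5, the allowed l_f values are {0, 2}.
For l_f = 0: m_f ∈ {m_i−1, m_i, m_i+1} ∩ [−0, 0] = {0} → 1 state.
For l_f = 2: m_f ∈ {m_i−1, m_i, m_i+1} ∩ [−2, 2] = {-1, 0, 1} → 3 states.
Total: 4.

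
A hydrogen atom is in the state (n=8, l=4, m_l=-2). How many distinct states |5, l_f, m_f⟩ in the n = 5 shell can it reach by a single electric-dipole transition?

3

E1 requires Δl = ±1, so l_f ∈ {3, 5}; with 0 ≤ l_f ≤ n_f−1 = 4, the allowed l_f values are {3}.
For l_f = 3: m_f ∈ {m_i−1, m_i, m_i+1} ∩ [−3, 3] = {-3, -2, -1} → 3 states.
Total: 3.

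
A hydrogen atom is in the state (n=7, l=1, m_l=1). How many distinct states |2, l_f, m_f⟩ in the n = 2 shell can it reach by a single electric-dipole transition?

1

E1 requires Δl = ±1, so l_f ∈ {0, 2}; with 0 ≤ l_f ≤ n_f−1 = 1, the allowed l_f values are {0}.
For l_f = 0: m_f ∈ {m_i−1, m_i, m_i+1} ∩ [−0, 0] = {0} → 1 state.
Total: 1.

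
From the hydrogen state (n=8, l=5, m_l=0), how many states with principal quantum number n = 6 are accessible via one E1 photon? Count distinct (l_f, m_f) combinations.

E1 requires Δl = ±1, so l_f ∈ {4, 6}; with 0 ≤ l_f ≤ n_f−1 = 5, the allowed l_f values are {4}.
For l_f = 4: m_f ∈ {m_i−1, m_i, m_i+1} ∩ [−4, 4] = {-1, 0, 1} → 3 states.
Total: 3.

3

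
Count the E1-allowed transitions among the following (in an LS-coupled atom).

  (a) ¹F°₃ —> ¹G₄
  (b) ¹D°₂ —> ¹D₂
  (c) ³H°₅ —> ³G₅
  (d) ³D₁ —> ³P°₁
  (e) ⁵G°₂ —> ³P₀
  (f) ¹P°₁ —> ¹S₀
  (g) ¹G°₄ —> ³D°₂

5

(a) allowed
(b) allowed
(c) allowed
(d) allowed
(e) forbidden (ΔS, ΔL, ΔJ fail)
(f) allowed
(g) forbidden (parity, ΔS, ΔL, ΔJ fail)
Total allowed: 5 of 7.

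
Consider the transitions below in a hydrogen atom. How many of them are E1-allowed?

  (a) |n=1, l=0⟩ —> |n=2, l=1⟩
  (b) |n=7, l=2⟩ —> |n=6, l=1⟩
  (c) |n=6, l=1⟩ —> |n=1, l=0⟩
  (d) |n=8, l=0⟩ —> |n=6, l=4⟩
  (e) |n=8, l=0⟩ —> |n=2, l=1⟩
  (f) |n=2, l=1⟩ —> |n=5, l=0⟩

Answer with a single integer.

5

(a) allowed
(b) allowed
(c) allowed
(d) forbidden — Δl = +4 (E1 requires Δl = ±1)
(e) allowed
(f) allowed
Total allowed: 5 of 6.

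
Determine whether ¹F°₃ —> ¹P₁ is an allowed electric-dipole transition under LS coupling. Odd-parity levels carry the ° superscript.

Initial level: S=0, L=3, J=3, parity odd. Final level: S=0, L=1, J=1, parity even.
Parity must change: odd → even — passes.
ΔS = 0: S: 0 → 0 — passes.
ΔL = 0, ±1 (not L=0↔0): L: 3 → 1, ΔL = -2 — fails.
ΔJ = 0, ±1 (not J=0↔0): J: 3 → 1, ΔJ = -2 — fails.
Rule(s) violated: ΔL, ΔJ.

forbidden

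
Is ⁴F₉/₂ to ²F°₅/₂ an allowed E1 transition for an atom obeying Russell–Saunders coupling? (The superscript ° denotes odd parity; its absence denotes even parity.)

forbidden

Initial level: S=3/2, L=3, J=9/2, parity even. Final level: S=1/2, L=3, J=5/2, parity odd.
ΔJ = 0, ±1 (not J=0↔0): J: 9/2 → 5/2, ΔJ = -2 — fails.
ΔL = 0, ±1 (not L=0↔0): L: 3 → 3, ΔL = +0 — ok.
Parity must change: even → odd — ok.
ΔS = 0: S: 3/2 → 1/2 — fails.
Rule(s) violated: ΔS, ΔJ.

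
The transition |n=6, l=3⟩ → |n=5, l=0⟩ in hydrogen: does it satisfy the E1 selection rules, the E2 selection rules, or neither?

neither

Δl = 0 − 3 = -3; l_i + l_f = 3.
E1 (Δl = ±1): not satisfied.
E2 (Δl = 0,±2, l_i+l_f ≥ 2): not satisfied.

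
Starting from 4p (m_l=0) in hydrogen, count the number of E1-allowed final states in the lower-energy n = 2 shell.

1

E1 requires Δl = ±1, so l_f ∈ {0, 2}; with 0 ≤ l_f ≤ n_f−1 = 1, the allowed l_f values are {0}.
For l_f = 0: m_f ∈ {m_i−1, m_i, m_i+1} ∩ [−0, 0] = {0} → 1 state.
Total: 1.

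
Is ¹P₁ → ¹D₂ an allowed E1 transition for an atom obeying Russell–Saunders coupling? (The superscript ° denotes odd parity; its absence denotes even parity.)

Initial level: S=0, L=1, J=1, parity even. Final level: S=0, L=2, J=2, parity even.
ΔJ = 0, ±1 (not J=0↔0): J: 1 → 2, ΔJ = +1 — ✓.
Parity must change: even → even — ✗.
ΔL = 0, ±1 (not L=0↔0): L: 1 → 2, ΔL = +1 — ✓.
ΔS = 0: S: 0 → 0 — ✓.
Rule(s) violated: parity.

forbidden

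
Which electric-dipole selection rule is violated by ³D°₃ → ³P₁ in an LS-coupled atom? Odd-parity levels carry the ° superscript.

the ΔJ = 0, ±1 rule

Reading off the term symbols: S 1→1, L 2→1, J 3→1, parity odd→even.
ΔL = 0, ±1 (not L=0↔0): L: 2 → 1, ΔL = -1 — passes.
ΔJ = 0, ±1 (not J=0↔0): J: 3 → 1, ΔJ = -2 — fails.
Parity must change: odd → even — passes.
ΔS = 0: S: 1 → 1 — passes.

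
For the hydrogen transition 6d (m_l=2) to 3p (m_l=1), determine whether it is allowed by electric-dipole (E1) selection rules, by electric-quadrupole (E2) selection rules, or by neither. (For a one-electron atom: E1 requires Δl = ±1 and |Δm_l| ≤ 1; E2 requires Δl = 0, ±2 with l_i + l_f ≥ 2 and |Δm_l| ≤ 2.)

E1

Δl = 1 − 2 = -1; l_i + l_f = 3.
Δm_l = -1.
E1 (Δl = ±1, |Δm_l| ≤ 1): satisfied.
E2 (Δl = 0,±2, l_i+l_f ≥ 2, |Δm_l| ≤ 2): not satisfied.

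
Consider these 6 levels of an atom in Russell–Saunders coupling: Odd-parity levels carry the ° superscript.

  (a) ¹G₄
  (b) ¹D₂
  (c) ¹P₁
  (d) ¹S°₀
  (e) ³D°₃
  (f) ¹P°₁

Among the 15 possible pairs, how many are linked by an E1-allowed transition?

3

(a)–(b): forbidden (parity, ΔL, ΔJ).
(a)–(c): forbidden (parity, ΔL, ΔJ).
(a)–(d): forbidden (ΔL, ΔJ).
(a)–(e): forbidden (ΔS, ΔL).
(a)–(f): forbidden (ΔL, ΔJ).
(b)–(c): forbidden (parity).
(b)–(d): forbidden (ΔL, ΔJ).
(b)–(e): forbidden (ΔS).
(b)–(f): allowed.
(c)–(d): allowed.
(c)–(e): forbidden (ΔS, ΔJ).
(c)–(f): allowed.
(d)–(e): forbidden (parity, ΔS, ΔL, ΔJ).
(d)–(f): forbidden (parity).
(e)–(f): forbidden (parity, ΔS, ΔJ).
Allowed pairs: 3 of 15.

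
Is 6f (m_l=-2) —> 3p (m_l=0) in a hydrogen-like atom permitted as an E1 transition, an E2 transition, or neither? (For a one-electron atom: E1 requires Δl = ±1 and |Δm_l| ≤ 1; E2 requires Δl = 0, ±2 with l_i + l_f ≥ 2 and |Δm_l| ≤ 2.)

E2

Δl = 1 − 3 = -2; l_i + l_f = 4.
Δm_l = +2.
E1 (Δl = ±1, |Δm_l| ≤ 1): not satisfied.
E2 (Δl = 0,±2, l_i+l_f ≥ 2, |Δm_l| ≤ 2): satisfied.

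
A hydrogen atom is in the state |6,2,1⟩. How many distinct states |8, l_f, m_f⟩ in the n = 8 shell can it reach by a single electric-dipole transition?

5

E1 requires Δl = ±1, so l_f ∈ {1, 3}; with 0 ≤ l_f ≤ n_f−1 = 7, the allowed l_f values are {1, 3}.
For l_f = 1: m_f ∈ {m_i−1, m_i, m_i+1} ∩ [−1, 1] = {0, 1} → 2 states.
For l_f = 3: m_f ∈ {m_i−1, m_i, m_i+1} ∩ [−3, 3] = {0, 1, 2} → 3 states.
Total: 5.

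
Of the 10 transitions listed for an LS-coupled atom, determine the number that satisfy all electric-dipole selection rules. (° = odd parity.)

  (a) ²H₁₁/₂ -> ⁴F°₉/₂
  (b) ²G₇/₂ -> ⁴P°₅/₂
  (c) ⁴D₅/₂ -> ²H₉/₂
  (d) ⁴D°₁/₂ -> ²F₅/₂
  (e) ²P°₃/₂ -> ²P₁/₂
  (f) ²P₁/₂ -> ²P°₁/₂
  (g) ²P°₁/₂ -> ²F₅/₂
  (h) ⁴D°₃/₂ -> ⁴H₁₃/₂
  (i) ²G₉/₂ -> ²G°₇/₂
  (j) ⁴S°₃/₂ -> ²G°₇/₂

3

(a) forbidden (ΔS, ΔL fail)
(b) forbidden (ΔS, ΔL fail)
(c) forbidden (parity, ΔS, ΔL, ΔJ fail)
(d) forbidden (ΔS, ΔJ fail)
(e) allowed
(f) allowed
(g) forbidden (ΔL, ΔJ fail)
(h) forbidden (ΔL, ΔJ fail)
(i) allowed
(j) forbidden (parity, ΔS, ΔL, ΔJ fail)
Total allowed: 3 of 10.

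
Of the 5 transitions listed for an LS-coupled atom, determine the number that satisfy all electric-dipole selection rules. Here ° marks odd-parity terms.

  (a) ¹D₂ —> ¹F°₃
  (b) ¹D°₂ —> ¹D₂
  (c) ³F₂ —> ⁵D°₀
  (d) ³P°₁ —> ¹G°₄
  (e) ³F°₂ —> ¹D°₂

(a) allowed
(b) allowed
(c) forbidden (ΔS, ΔJ fail)
(d) forbidden (parity, ΔS, ΔL, ΔJ fail)
(e) forbidden (parity, ΔS fail)
Total allowed: 2 of 5.

2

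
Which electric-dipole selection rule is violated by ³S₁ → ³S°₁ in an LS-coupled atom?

the L=0 ↔ L=0 exclusion

Initial level: S=1, L=0, J=1, parity even. Final level: S=1, L=0, J=1, parity odd.
Parity must change: even → odd — satisfied.
ΔS = 0: S: 1 → 1 — satisfied.
ΔL = 0, ±1 (not L=0↔0): L: 0 → 0, ΔL = +0 — violated.
ΔJ = 0, ±1 (not J=0↔0): J: 1 → 1, ΔJ = +0 — satisfied.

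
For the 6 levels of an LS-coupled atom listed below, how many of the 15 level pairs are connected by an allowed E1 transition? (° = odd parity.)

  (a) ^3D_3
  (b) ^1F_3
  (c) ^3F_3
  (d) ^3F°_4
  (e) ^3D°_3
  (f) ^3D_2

5

(a)–(b): forbidden (parity, ΔS).
(a)–(c): forbidden (parity).
(a)–(d): allowed.
(a)–(e): allowed.
(a)–(f): forbidden (parity).
(b)–(c): forbidden (parity, ΔS).
(b)–(d): forbidden (ΔS).
(b)–(e): forbidden (ΔS).
(b)–(f): forbidden (parity, ΔS).
(c)–(d): allowed.
(c)–(e): allowed.
(c)–(f): forbidden (parity).
(d)–(e): forbidden (parity).
(d)–(f): forbidden (ΔJ).
(e)–(f): allowed.
Allowed pairs: 5 of 15.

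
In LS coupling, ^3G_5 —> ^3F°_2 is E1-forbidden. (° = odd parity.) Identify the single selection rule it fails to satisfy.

the ΔJ = 0, ±1 rule

Parity must change: even → odd — passes.
ΔS = 0: S: 1 → 1 — passes.
ΔL = 0, ±1 (not L=0↔0): L: 4 → 3, ΔL = -1 — passes.
ΔJ = 0, ±1 (not J=0↔0): J: 5 → 2, ΔJ = -3 — fails.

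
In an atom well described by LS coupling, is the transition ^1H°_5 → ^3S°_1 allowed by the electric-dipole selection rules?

forbidden

Reading off the term symbols: S 0→1, L 5→0, J 5→1, parity odd→odd.
Parity must change: odd → odd — violated.
ΔS = 0: S: 0 → 1 — violated.
ΔL = 0, ±1 (not L=0↔0): L: 5 → 0, ΔL = -5 — violated.
ΔJ = 0, ±1 (not J=0↔0): J: 5 → 1, ΔJ = -4 — violated.
Rule(s) violated: parity, ΔS, ΔL, ΔJ.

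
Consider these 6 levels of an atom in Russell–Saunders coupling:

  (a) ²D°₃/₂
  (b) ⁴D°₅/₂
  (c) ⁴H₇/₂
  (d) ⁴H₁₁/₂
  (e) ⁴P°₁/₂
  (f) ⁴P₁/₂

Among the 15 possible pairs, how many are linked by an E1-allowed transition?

(a)–(b): forbidden (parity, ΔS).
(a)–(c): forbidden (ΔS, ΔL, ΔJ).
(a)–(d): forbidden (ΔS, ΔL, ΔJ).
(a)–(e): forbidden (parity, ΔS).
(a)–(f): forbidden (ΔS).
(b)–(c): forbidden (ΔL).
(b)–(d): forbidden (ΔL, ΔJ).
(b)–(e): forbidden (parity, ΔJ).
(b)–(f): forbidden (ΔJ).
(c)–(d): forbidden (parity, ΔJ).
(c)–(e): forbidden (ΔL, ΔJ).
(c)–(f): forbidden (parity, ΔL, ΔJ).
(d)–(e): forbidden (ΔL, ΔJ).
(d)–(f): forbidden (parity, ΔL, ΔJ).
(e)–(f): allowed.
Allowed pairs: 1 of 15.

1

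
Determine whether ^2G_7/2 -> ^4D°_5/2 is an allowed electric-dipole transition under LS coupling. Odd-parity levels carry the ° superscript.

Initial level: S=1/2, L=4, J=7/2, parity even. Final level: S=3/2, L=2, J=5/2, parity odd.
Parity must change: even → odd — ok.
ΔS = 0: S: 1/2 → 3/2 — fails.
ΔL = 0, ±1 (not L=0↔0): L: 4 → 2, ΔL = -2 — fails.
ΔJ = 0, ±1 (not J=0↔0): J: 7/2 → 5/2, ΔJ = -1 — ok.
Rule(s) violated: ΔS, ΔL.

forbidden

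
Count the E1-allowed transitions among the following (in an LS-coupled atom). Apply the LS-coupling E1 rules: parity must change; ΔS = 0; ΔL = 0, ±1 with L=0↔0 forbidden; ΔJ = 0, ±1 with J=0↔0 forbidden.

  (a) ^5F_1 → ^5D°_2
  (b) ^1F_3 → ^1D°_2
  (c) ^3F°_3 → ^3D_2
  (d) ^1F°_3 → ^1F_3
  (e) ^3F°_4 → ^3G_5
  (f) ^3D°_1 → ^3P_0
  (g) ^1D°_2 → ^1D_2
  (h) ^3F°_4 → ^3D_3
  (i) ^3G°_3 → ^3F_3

(a) allowed
(b) allowed
(c) allowed
(d) allowed
(e) allowed
(f) allowed
(g) allowed
(h) allowed
(i) allowed
Total allowed: 9 of 9.

9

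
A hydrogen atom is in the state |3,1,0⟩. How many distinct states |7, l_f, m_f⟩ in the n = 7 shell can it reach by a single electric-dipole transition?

E1 requires Δl = ±1, so l_f ∈ {0, 2}; with 0 ≤ l_f ≤ n_f−1 = 6, the allowed l_f values are {0, 2}.
For l_f = 0: m_f ∈ {m_i−1, m_i, m_i+1} ∩ [−0, 0] = {0} → 1 state.
For l_f = 2: m_f ∈ {m_i−1, m_i, m_i+1} ∩ [−2, 2] = {-1, 0, 1} → 3 states.
Total: 4.

4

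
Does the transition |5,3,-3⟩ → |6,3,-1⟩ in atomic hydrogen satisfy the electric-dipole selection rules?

forbidden

Δl = 3 − 3 = +0; the E1 rule Δl = ±1 is fails.
m_l: -3 → -1 (Δm_l = +2). |Δm_l| ≤ 1 fails.
The transition is electric-dipole forbidden.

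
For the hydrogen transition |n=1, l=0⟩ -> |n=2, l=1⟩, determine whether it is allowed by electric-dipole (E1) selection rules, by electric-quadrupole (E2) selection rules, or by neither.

Δl = 1 − 0 = +1; l_i + l_f = 1.
E1 (Δl = ±1): satisfied.
E2 (Δl = 0,±2, l_i+l_f ≥ 2): not satisfied.

E1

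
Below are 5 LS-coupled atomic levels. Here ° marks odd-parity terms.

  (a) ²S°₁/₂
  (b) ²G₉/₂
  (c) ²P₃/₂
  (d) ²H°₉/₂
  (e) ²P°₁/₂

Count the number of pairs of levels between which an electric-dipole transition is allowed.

(a)–(b): forbidden (ΔL, ΔJ).
(a)–(c): allowed.
(a)–(d): forbidden (parity, ΔL, ΔJ).
(a)–(e): forbidden (parity).
(b)–(c): forbidden (parity, ΔL, ΔJ).
(b)–(d): allowed.
(b)–(e): forbidden (ΔL, ΔJ).
(c)–(d): forbidden (ΔL, ΔJ).
(c)–(e): allowed.
(d)–(e): forbidden (parity, ΔL, ΔJ).
Allowed pairs: 3 of 10.

3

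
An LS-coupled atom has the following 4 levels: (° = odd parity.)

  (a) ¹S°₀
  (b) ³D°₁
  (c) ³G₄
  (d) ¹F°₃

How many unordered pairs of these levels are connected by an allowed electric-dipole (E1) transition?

(a)–(b): forbidden (parity, ΔS, ΔL).
(a)–(c): forbidden (ΔS, ΔL, ΔJ).
(a)–(d): forbidden (parity, ΔL, ΔJ).
(b)–(c): forbidden (ΔL, ΔJ).
(b)–(d): forbidden (parity, ΔS, ΔJ).
(c)–(d): forbidden (ΔS).
Allowed pairs: 0 of 6.

0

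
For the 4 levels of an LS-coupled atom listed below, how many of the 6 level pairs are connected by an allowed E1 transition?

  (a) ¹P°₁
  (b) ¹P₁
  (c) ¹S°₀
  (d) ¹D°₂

(a)–(b): allowed.
(a)–(c): forbidden (parity).
(a)–(d): forbidden (parity).
(b)–(c): allowed.
(b)–(d): allowed.
(c)–(d): forbidden (parity, ΔL, ΔJ).
Allowed pairs: 3 of 6.

3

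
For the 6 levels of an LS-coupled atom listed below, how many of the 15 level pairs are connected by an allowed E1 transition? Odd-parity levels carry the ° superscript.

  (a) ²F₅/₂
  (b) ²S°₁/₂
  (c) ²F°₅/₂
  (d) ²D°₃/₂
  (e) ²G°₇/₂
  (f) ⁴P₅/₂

3

(a)–(b): forbidden (ΔL, ΔJ).
(a)–(c): allowed.
(a)–(d): allowed.
(a)–(e): allowed.
(a)–(f): forbidden (parity, ΔS, ΔL).
(b)–(c): forbidden (parity, ΔL, ΔJ).
(b)–(d): forbidden (parity, ΔL).
(b)–(e): forbidden (parity, ΔL, ΔJ).
(b)–(f): forbidden (ΔS, ΔJ).
(c)–(d): forbidden (parity).
(c)–(e): forbidden (parity).
(c)–(f): forbidden (ΔS, ΔL).
(d)–(e): forbidden (parity, ΔL, ΔJ).
(d)–(f): forbidden (ΔS).
(e)–(f): forbidden (ΔS, ΔL).
Allowed pairs: 3 of 15.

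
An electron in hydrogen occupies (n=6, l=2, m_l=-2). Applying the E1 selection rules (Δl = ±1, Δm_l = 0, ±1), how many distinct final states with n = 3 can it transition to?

1

E1 requires Δl = ±1, so l_f ∈ {1, 3}; with 0 ≤ l_f ≤ n_f−1 = 2, the allowed l_f values are {1}.
For l_f = 1: m_f ∈ {m_i−1, m_i, m_i+1} ∩ [−1, 1] = {-1} → 1 state.
Total: 1.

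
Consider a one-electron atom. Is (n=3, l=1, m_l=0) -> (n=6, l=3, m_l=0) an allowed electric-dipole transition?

forbidden

l: 1 → 3 (Δl = +2). Δl = ±1 violated.
m_l: 0 → 0 (Δm_l = +0). |Δm_l| ≤ 1 satisfied.
The transition is electric-dipole forbidden.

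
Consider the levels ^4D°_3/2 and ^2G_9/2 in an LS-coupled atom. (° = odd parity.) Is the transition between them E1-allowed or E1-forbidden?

Initial level: S=3/2, L=2, J=3/2, parity odd. Final level: S=1/2, L=4, J=9/2, parity even.
ΔL = 0, ±1 (not L=0↔0): L: 2 → 4, ΔL = +2 — violated.
ΔS = 0: S: 3/2 → 1/2 — violated.
Parity must change: odd → even — satisfied.
ΔJ = 0, ±1 (not J=0↔0): J: 3/2 → 9/2, ΔJ = +3 — violated.
Rule(s) violated: ΔS, ΔL, ΔJ.

forbidden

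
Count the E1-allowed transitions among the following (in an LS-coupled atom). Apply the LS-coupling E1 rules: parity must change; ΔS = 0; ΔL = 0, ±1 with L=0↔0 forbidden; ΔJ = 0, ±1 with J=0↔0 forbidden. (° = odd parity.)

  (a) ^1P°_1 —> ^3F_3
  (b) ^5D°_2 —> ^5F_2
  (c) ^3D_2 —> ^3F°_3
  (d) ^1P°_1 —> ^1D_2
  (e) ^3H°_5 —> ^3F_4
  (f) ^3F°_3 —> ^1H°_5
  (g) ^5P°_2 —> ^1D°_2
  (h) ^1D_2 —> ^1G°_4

3

(a) forbidden (ΔS, ΔL, ΔJ fail)
(b) allowed
(c) allowed
(d) allowed
(e) forbidden (ΔL fails)
(f) forbidden (parity, ΔS, ΔL, ΔJ fail)
(g) forbidden (parity, ΔS fail)
(h) forbidden (ΔL, ΔJ fail)
Total allowed: 3 of 8.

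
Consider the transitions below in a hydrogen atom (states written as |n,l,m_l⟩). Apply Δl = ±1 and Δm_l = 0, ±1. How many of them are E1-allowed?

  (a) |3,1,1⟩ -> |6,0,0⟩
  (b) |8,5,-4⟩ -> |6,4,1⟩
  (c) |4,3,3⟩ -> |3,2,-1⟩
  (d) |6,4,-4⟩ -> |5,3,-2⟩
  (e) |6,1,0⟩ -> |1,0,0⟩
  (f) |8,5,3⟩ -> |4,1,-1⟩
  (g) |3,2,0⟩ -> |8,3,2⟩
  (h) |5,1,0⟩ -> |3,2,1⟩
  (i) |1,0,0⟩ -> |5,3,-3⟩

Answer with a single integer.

3

(a) allowed
(b) forbidden — Δm_l = +5 (E1 requires Δm_l = 0, ±1)
(c) forbidden — Δm_l = -4 (E1 requires Δm_l = 0, ±1)
(d) forbidden — Δm_l = +2 (E1 requires Δm_l = 0, ±1)
(e) allowed
(f) forbidden — Δl = -4 (E1 requires Δl = ±1); Δm_l = -4 (E1 requires Δm_l = 0, ±1)
(g) forbidden — Δm_l = +2 (E1 requires Δm_l = 0, ±1)
(h) allowed
(i) forbidden — Δl = +3 (E1 requires Δl = ±1); Δm_l = -3 (E1 requires Δm_l = 0, ±1)
Total allowed: 3 of 9.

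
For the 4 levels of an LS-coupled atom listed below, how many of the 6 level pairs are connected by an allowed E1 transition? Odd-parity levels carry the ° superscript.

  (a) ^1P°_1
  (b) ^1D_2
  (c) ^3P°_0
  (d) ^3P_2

1

(a)–(b): allowed.
(a)–(c): forbidden (parity, ΔS).
(a)–(d): forbidden (ΔS).
(b)–(c): forbidden (ΔS, ΔJ).
(b)–(d): forbidden (parity, ΔS).
(c)–(d): forbidden (ΔJ).
Allowed pairs: 1 of 6.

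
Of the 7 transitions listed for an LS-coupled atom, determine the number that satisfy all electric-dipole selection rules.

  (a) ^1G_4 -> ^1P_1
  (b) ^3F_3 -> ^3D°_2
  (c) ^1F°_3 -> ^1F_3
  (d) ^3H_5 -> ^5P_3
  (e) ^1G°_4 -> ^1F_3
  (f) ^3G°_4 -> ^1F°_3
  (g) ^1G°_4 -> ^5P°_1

3

(a) forbidden (parity, ΔL, ΔJ fail)
(b) allowed
(c) allowed
(d) forbidden (parity, ΔS, ΔL, ΔJ fail)
(e) allowed
(f) forbidden (parity, ΔS fail)
(g) forbidden (parity, ΔS, ΔL, ΔJ fail)
Total allowed: 3 of 7.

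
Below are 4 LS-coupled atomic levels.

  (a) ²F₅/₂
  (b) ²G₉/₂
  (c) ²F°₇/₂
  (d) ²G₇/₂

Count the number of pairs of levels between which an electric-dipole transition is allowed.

(a)–(b): forbidden (parity, ΔJ).
(a)–(c): allowed.
(a)–(d): forbidden (parity).
(b)–(c): allowed.
(b)–(d): forbidden (parity).
(c)–(d): allowed.
Allowed pairs: 3 of 6.

3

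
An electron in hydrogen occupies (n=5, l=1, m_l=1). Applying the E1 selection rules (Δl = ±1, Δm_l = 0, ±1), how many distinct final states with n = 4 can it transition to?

E1 requires Δl = ±1, so l_f ∈ {0, 2}; with 0 ≤ l_f ≤ n_f−1 = 3, the allowed l_f values are {0, 2}.
For l_f = 0: m_f ∈ {m_i−1, m_i, m_i+1} ∩ [−0, 0] = {0} → 1 state.
For l_f = 2: m_f ∈ {m_i−1, m_i, m_i+1} ∩ [−2, 2] = {0, 1, 2} → 3 states.
Total: 4.

4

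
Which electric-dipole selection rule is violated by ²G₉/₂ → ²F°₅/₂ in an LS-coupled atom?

Reading off the term symbols: S 1/2→1/2, L 4→3, J 9/2→5/2, parity even→odd.
ΔL = 0, ±1 (not L=0↔0): L: 4 → 3, ΔL = -1 — satisfied.
ΔS = 0: S: 1/2 → 1/2 — satisfied.
ΔJ = 0, ±1 (not J=0↔0): J: 9/2 → 5/2, ΔJ = -2 — violated.
Parity must change: even → odd — satisfied.

the ΔJ = 0, ±1 rule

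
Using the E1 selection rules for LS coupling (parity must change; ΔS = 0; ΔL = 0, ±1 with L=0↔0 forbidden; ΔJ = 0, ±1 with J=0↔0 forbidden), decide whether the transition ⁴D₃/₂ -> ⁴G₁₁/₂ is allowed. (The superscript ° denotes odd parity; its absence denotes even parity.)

Initial level: S=3/2, L=2, J=3/2, parity even. Final level: S=3/2, L=4, J=11/2, parity even.
Parity must change: even → even — ✗.
ΔS = 0: S: 3/2 → 3/2 — ✓.
ΔL = 0, ±1 (not L=0↔0): L: 2 → 4, ΔL = +2 — ✗.
ΔJ = 0, ±1 (not J=0↔0): J: 3/2 → 11/2, ΔJ = +4 — ✗.
Rule(s) violated: parity, ΔL, ΔJ.

forbidden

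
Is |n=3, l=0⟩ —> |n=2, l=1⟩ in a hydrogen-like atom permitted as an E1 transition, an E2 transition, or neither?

E1

Δl = 1 − 0 = +1; l_i + l_f = 1.
E1 (Δl = ±1): satisfied.
E2 (Δl = 0,±2, l_i+l_f ≥ 2): not satisfied.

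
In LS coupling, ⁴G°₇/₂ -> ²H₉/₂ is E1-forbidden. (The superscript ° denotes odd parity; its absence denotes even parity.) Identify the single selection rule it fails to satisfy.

the ΔS = 0 rule

Initial level: S=3/2, L=4, J=7/2, parity odd. Final level: S=1/2, L=5, J=9/2, parity even.
Parity must change: odd → even — satisfied.
ΔS = 0: S: 3/2 → 1/2 — violated.
ΔL = 0, ±1 (not L=0↔0): L: 4 → 5, ΔL = +1 — satisfied.
ΔJ = 0, ±1 (not J=0↔0): J: 7/2 → 9/2, ΔJ = +1 — satisfied.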